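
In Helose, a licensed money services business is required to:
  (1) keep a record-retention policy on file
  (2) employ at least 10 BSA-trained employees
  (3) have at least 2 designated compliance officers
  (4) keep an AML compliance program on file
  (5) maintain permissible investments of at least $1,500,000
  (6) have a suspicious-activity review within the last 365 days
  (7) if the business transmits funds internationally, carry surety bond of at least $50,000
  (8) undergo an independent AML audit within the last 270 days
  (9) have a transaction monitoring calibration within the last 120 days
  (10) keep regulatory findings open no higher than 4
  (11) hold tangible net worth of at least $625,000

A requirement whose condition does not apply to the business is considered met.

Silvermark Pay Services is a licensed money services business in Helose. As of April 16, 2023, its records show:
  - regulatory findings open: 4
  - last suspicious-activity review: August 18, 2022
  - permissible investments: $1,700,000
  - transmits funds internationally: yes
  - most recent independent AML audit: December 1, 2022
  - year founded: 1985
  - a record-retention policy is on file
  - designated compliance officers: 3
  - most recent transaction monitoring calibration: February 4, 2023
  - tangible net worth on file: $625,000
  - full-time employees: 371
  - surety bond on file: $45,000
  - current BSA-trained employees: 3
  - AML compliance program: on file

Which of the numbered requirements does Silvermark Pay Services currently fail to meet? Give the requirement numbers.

1. record-retention policy present → met
2. BSA-trained employees 3 < 10 → not met
3. designated compliance officers 3 ≥ 2 → met
4. AML compliance program present → met
5. permissible investments $1,700,000 ≥ $1,500,000 → met
6. suspicious-activity review 241 days ago vs limit 365 → met
7. condition 'transmits funds internationally' holds; surety bond $45,000 < $50,000 → not met
8. independent AML audit 136 days ago vs limit 270 → met
9. transaction monitoring calibration 71 days ago vs limit 120 → met
10. regulatory findings open 4 ≤ 4 → met
11. tangible net worth $625,000 ≥ $625,000 → met
Not met: 2, 7

2, 7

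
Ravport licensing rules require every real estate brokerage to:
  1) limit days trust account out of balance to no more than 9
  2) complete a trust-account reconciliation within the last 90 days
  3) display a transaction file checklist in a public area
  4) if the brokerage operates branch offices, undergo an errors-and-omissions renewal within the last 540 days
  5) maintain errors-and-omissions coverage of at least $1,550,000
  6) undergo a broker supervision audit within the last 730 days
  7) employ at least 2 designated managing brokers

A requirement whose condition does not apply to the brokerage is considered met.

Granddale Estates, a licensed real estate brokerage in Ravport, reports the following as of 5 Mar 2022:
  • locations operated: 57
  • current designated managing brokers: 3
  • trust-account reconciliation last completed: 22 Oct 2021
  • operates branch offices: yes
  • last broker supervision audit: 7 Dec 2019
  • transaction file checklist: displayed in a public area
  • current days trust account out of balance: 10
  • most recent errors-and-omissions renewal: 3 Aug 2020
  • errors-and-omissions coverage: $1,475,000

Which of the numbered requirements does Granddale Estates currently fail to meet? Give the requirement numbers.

1. days trust account out of balance 10 > 9 → not met
2. trust-account reconciliation 134 days ago vs limit 90 → not met
3. transaction file checklist present → met
4. condition 'operates branch offices' holds; errors-and-omissions renewal 579 days ago vs limit 540 → not met
5. errors-and-omissions coverage $1,475,000 < $1,550,000 → not met
6. broker supervision audit 819 days ago vs limit 730 → not met
7. designated managing brokers 3 ≥ 2 → met
Not met: 1, 2, 4, 5, 6

1, 2, 4, 5, 6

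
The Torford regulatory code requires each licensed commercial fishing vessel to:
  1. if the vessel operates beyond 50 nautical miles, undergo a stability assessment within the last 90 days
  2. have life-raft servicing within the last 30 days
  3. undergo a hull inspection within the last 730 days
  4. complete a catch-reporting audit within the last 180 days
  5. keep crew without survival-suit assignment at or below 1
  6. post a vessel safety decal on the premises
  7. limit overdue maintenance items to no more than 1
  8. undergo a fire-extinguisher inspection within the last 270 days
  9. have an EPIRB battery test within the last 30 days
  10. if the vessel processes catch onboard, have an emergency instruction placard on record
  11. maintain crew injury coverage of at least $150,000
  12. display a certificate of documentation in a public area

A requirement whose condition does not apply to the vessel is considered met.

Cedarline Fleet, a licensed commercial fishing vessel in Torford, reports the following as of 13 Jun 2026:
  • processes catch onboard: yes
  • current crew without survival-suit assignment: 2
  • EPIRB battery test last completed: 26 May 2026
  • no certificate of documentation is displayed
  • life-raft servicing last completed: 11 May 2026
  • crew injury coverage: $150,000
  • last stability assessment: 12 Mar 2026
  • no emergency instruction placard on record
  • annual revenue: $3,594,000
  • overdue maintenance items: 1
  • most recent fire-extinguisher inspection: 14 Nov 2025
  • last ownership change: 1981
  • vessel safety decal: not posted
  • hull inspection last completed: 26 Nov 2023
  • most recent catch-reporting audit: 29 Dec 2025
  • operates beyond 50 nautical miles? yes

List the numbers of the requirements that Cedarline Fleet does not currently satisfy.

1, 2, 3, 5, 6, 10, 12

1. condition 'operates beyond 50 nautical miles' holds; stability assessment 93 days ago vs limit 90 → not met
2. life-raft servicing 33 days ago vs limit 30 → not met
3. hull inspection 930 days ago vs limit 730 → not met
4. catch-reporting audit 166 days ago vs limit 180 → met
5. crew without survival-suit assignment 2 > 1 → not met
6. vessel safety decal absent → not met
7. overdue maintenance items 1 ≤ 1 → met
8. fire-extinguisher inspection 211 days ago vs limit 270 → met
9. EPIRB battery test 18 days ago vs limit 30 → met
10. condition 'processes catch onboard' holds; emergency instruction placard absent → not met
11. crew injury coverage $150,000 ≥ $150,000 → met
12. certificate of documentation absent → not met
Not met: 1, 2, 3, 5, 6, 10, 12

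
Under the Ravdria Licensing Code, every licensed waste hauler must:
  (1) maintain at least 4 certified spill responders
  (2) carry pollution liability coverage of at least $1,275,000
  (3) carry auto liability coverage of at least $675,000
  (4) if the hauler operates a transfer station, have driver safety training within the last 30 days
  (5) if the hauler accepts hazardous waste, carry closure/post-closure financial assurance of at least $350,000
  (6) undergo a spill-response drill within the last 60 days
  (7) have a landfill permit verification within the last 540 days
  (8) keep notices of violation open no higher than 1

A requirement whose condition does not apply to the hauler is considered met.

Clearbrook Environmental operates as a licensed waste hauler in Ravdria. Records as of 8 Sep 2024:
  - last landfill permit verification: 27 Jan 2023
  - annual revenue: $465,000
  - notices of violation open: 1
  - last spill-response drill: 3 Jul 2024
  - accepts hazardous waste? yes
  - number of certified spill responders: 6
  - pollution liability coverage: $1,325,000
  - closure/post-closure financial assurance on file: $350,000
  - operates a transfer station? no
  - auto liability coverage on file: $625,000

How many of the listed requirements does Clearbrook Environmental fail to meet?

1. certified spill responders 6 ≥ 4 → met
2. pollution liability coverage $1,325,000 ≥ $1,275,000 → met
3. auto liability coverage $625,000 < $675,000 → not met
4. condition 'operates a transfer station' does not hold → requirement n/a → met
5. condition 'accepts hazardous waste' holds; closure/post-closure financial assurance $350,000 ≥ $350,000 → met
6. spill-response drill 67 days ago vs limit 60 → not met
7. landfill permit verification 590 days ago vs limit 540 → not met
8. notices of violation open 1 ≤ 1 → met
Not met: 3 of 8

3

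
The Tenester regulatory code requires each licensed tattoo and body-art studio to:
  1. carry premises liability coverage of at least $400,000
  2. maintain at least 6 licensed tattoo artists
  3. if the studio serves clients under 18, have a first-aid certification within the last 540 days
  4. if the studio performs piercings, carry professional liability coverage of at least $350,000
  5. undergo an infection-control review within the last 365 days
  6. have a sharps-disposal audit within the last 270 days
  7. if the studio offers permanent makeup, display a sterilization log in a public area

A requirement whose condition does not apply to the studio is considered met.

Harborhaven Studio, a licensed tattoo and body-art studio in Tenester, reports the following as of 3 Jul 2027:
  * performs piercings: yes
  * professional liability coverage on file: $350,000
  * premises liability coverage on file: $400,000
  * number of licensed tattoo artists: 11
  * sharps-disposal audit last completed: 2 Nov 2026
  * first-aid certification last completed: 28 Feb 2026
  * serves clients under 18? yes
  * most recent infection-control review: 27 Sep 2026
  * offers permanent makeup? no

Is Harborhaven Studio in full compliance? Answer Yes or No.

Yes

1. premises liability coverage $400,000 ≥ $400,000 → met
2. licensed tattoo artists 11 ≥ 6 → met
3. condition 'serves clients under 18' holds; first-aid certification 490 days ago vs limit 540 → met
4. condition 'performs piercings' holds; professional liability coverage $350,000 ≥ $350,000 → met
5. infection-control review 279 days ago vs limit 365 → met
6. sharps-disposal audit 243 days ago vs limit 270 → met
7. condition 'offers permanent makeup' does not hold → requirement n/a → met
All met.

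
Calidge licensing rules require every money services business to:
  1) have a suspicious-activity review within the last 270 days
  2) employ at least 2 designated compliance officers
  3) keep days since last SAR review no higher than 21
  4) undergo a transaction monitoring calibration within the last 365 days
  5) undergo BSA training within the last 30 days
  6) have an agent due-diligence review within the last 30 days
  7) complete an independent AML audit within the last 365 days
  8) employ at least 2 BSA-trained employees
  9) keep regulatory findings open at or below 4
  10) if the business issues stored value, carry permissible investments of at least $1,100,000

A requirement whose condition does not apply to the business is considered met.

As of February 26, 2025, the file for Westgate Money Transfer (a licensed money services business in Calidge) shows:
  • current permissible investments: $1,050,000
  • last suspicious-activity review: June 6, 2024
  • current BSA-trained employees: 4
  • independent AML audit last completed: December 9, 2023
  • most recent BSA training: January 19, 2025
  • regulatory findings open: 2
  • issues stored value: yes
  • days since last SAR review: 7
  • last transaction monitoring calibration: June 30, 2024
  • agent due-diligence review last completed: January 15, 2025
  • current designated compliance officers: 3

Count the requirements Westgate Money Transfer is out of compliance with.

1. suspicious-activity review 265 days ago vs limit 270 → met
2. designated compliance officers 3 ≥ 2 → met
3. days since last SAR review 7 ≤ 21 → met
4. transaction monitoring calibration 241 days ago vs limit 365 → met
5. BSA training 38 days ago vs limit 30 → not met
6. agent due-diligence review 42 days ago vs limit 30 → not met
7. independent AML audit 445 days ago vs limit 365 → not met
8. BSA-trained employees 4 ≥ 2 → met
9. regulatory findings open 2 ≤ 4 → met
10. condition 'issues stored value' holds; permissible investments $1,050,000 < $1,100,000 → not met
Not met: 4 of 10

4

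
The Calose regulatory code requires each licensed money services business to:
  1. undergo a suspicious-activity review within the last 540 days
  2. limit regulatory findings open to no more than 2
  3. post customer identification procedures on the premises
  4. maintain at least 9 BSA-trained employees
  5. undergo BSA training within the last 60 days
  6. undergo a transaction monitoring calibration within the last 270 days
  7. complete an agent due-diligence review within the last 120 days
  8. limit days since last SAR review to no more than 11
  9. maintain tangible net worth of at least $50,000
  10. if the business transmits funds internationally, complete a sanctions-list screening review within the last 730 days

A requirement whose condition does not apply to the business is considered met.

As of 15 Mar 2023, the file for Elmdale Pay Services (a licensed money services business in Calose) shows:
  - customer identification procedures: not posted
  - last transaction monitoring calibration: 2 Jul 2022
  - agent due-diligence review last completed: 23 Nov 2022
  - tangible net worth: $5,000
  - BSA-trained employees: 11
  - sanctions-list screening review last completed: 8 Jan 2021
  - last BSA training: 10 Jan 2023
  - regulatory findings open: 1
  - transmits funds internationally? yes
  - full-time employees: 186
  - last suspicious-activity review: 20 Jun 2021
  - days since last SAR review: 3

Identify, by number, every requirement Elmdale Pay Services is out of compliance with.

1. suspicious-activity review 633 days ago vs limit 540 → not met
2. regulatory findings open 1 ≤ 2 → met
3. customer identification procedures absent → not met
4. BSA-trained employees 11 ≥ 9 → met
5. BSA training 64 days ago vs limit 60 → not met
6. transaction monitoring calibration 256 days ago vs limit 270 → met
7. agent due-diligence review 112 days ago vs limit 120 → met
8. days since last SAR review 3 ≤ 11 → met
9. tangible net worth $5,000 < $50,000 → not met
10. condition 'transmits funds internationally' holds; sanctions-list screening review 796 days ago vs limit 730 → not met
Not met: 1, 3, 5, 9, 10

1, 3, 5, 9, 10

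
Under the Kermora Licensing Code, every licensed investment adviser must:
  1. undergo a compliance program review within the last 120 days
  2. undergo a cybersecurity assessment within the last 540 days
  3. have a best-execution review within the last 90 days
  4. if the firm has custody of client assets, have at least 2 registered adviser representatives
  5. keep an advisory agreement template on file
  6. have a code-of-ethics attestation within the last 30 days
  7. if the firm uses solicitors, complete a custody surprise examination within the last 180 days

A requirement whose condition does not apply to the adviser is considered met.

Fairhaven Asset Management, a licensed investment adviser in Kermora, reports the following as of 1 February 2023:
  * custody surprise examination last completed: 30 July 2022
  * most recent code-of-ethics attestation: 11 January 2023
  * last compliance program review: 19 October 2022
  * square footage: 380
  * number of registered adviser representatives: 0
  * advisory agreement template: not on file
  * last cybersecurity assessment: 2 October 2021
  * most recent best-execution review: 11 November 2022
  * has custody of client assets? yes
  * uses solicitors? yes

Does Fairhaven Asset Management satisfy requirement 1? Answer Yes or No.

Yes

1. compliance program review 105 days ago vs limit 120 → met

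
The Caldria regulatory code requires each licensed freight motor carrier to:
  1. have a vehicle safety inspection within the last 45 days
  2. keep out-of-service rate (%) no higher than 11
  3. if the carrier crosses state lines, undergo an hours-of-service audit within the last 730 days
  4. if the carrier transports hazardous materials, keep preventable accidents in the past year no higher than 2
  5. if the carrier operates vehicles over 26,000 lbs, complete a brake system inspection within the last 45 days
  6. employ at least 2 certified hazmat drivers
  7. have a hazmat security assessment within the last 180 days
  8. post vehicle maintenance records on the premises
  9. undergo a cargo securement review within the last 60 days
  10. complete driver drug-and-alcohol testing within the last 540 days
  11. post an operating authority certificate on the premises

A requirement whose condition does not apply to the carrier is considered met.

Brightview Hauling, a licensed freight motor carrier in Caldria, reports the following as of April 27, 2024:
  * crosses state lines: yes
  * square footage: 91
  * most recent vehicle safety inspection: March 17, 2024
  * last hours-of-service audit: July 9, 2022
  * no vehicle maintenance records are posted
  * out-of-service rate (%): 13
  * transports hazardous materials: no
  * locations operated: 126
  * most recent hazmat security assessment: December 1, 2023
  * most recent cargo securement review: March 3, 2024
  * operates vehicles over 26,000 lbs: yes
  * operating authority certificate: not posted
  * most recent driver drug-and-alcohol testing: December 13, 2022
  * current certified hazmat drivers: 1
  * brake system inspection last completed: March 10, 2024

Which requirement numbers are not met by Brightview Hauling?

2, 5, 6, 8, 11

1. vehicle safety inspection 41 days ago vs limit 45 → met
2. out-of-service rate (%) 13 > 11 → not met
3. condition 'crosses state lines' holds; hours-of-service audit 658 days ago vs limit 730 → met
4. condition 'transports hazardous materials' does not hold → requirement n/a → met
5. condition 'operates vehicles over 26,000 lbs' holds; brake system inspection 48 days ago vs limit 45 → not met
6. certified hazmat drivers 1 < 2 → not met
7. hazmat security assessment 148 days ago vs limit 180 → met
8. vehicle maintenance records absent → not met
9. cargo securement review 55 days ago vs limit 60 → met
10. driver drug-and-alcohol testing 501 days ago vs limit 540 → met
11. operating authority certificate absent → not met
Not met: 2, 5, 6, 8, 11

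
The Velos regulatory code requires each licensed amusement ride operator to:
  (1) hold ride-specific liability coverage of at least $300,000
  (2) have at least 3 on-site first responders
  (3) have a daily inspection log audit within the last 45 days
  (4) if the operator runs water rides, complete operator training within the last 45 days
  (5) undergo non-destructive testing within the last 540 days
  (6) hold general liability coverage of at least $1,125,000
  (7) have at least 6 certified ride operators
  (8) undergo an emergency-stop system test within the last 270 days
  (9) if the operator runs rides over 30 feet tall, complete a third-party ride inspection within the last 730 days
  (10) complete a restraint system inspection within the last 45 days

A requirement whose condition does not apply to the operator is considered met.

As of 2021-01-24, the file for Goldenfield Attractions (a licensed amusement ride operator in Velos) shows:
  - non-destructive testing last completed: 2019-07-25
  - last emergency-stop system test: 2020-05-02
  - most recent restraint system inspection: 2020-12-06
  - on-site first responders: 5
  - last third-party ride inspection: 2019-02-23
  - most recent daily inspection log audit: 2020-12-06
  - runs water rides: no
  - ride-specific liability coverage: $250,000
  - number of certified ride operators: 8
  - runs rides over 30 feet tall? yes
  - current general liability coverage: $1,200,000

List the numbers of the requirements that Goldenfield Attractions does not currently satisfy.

1. ride-specific liability coverage $250,000 < $300,000 → not met
2. on-site first responders 5 ≥ 3 → met
3. daily inspection log audit 49 days ago vs limit 45 → not met
4. condition 'runs water rides' does not hold → requirement n/a → met
5. non-destructive testing 549 days ago vs limit 540 → not met
6. general liability coverage $1,200,000 ≥ $1,125,000 → met
7. certified ride operators 8 ≥ 6 → met
8. emergency-stop system test 267 days ago vs limit 270 → met
9. condition 'runs rides over 30 feet tall' holds; third-party ride inspection 701 days ago vs limit 730 → met
10. restraint system inspection 49 days ago vs limit 45 → not met
Not met: 1, 3, 5, 10

1, 3, 5, 10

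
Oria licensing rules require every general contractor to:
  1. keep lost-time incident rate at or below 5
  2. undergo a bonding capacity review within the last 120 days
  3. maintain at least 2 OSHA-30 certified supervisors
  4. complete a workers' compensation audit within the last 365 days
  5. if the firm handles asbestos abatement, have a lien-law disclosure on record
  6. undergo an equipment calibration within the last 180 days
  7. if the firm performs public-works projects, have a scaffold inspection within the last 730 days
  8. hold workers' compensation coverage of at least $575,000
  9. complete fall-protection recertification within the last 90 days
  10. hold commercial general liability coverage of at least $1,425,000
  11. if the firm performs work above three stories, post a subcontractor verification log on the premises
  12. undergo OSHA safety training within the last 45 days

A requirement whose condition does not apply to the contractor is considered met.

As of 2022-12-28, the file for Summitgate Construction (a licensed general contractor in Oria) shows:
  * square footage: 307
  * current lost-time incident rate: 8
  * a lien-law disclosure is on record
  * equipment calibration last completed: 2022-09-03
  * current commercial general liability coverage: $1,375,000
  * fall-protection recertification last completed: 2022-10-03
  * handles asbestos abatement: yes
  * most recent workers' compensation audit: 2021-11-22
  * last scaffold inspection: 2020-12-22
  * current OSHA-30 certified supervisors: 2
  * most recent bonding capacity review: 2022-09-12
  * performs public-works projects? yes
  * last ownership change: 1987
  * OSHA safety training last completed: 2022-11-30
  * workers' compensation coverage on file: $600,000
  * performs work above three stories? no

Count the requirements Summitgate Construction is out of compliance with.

4

1. lost-time incident rate 8 > 5 → not met
2. bonding capacity review 107 days ago vs limit 120 → met
3. OSHA-30 certified supervisors 2 ≥ 2 → met
4. workers' compensation audit 401 days ago vs limit 365 → not met
5. condition 'handles asbestos abatement' holds; lien-law disclosure present → met
6. equipment calibration 116 days ago vs limit 180 → met
7. condition 'performs public-works projects' holds; scaffold inspection 736 days ago vs limit 730 → not met
8. workers' compensation coverage $600,000 ≥ $575,000 → met
9. fall-protection recertification 86 days ago vs limit 90 → met
10. commercial general liability coverage $1,375,000 < $1,425,000 → not met
11. condition 'performs work above three stories' does not hold → requirement n/a → met
12. OSHA safety training 28 days ago vs limit 45 → met
Not met: 4 of 12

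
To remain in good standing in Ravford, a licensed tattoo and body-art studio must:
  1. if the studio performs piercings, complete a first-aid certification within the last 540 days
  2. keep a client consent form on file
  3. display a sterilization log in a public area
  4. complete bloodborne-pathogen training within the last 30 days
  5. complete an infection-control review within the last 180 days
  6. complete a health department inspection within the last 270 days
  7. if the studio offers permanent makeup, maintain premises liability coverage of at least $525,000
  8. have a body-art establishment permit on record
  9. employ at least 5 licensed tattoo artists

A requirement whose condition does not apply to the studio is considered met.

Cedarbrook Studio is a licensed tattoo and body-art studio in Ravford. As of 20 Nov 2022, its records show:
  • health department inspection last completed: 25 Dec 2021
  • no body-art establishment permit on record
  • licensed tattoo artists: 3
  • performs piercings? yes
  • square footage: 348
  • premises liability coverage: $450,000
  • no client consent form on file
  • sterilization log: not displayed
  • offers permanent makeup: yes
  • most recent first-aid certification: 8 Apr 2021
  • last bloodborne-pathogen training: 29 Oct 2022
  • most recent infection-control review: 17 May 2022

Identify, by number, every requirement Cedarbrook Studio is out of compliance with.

1, 2, 3, 5, 6, 7, 8, 9

1. condition 'performs piercings' holds; first-aid certification 591 days ago vs limit 540 → not met
2. client consent form absent → not met
3. sterilization log absent → not met
4. bloodborne-pathogen training 22 days ago vs limit 30 → met
5. infection-control review 187 days ago vs limit 180 → not met
6. health department inspection 330 days ago vs limit 270 → not met
7. condition 'offers permanent makeup' holds; premises liability coverage $450,000 < $525,000 → not met
8. body-art establishment permit absent → not met
9. licensed tattoo artists 3 < 5 → not met
Not met: 1, 2, 3, 5, 6, 7, 8, 9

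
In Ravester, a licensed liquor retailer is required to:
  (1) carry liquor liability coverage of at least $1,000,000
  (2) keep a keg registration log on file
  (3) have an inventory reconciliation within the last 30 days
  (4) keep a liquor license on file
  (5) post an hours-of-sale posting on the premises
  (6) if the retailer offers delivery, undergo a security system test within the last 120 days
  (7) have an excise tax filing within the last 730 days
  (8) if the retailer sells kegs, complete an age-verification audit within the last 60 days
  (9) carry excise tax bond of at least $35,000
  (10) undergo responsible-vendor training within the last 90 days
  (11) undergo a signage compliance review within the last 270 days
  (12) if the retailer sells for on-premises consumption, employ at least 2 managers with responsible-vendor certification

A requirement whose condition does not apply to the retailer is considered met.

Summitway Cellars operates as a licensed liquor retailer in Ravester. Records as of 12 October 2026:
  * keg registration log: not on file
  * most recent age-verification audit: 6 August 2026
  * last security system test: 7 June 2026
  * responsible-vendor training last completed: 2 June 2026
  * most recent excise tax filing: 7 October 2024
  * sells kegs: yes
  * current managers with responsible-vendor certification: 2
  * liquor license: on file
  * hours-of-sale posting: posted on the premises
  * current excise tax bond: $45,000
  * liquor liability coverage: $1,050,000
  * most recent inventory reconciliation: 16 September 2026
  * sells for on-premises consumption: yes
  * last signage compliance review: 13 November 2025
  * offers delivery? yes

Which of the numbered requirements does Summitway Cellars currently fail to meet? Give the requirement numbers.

1. liquor liability coverage $1,050,000 ≥ $1,000,000 → met
2. keg registration log absent → not met
3. inventory reconciliation 26 days ago vs limit 30 → met
4. liquor license present → met
5. hours-of-sale posting present → met
6. condition 'offers delivery' holds; security system test 127 days ago vs limit 120 → not met
7. excise tax filing 735 days ago vs limit 730 → not met
8. condition 'sells kegs' holds; age-verification audit 67 days ago vs limit 60 → not met
9. excise tax bond $45,000 ≥ $35,000 → met
10. responsible-vendor training 132 days ago vs limit 90 → not met
11. signage compliance review 333 days ago vs limit 270 → not met
12. condition 'sells for on-premises consumption' holds; managers with responsible-vendor certification 2 ≥ 2 → met
Not met: 2, 6, 7, 8, 10, 11

2, 6, 7, 8, 10, 11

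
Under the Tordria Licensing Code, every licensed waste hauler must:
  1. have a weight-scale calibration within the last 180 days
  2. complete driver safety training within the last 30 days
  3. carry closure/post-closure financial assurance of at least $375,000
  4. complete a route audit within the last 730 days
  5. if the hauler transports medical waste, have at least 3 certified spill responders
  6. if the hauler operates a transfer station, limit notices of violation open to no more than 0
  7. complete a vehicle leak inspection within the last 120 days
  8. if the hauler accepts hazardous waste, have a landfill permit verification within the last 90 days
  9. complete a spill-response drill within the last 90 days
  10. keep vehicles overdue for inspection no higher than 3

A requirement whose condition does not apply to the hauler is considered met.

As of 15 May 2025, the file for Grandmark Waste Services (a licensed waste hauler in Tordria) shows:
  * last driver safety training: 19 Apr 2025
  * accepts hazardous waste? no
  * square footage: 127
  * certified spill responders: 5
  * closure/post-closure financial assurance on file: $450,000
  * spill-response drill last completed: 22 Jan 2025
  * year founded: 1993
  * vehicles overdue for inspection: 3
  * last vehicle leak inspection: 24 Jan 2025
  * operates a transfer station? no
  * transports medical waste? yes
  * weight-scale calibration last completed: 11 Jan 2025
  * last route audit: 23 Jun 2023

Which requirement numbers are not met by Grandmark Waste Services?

9

1. weight-scale calibration 124 days ago vs limit 180 → met
2. driver safety training 26 days ago vs limit 30 → met
3. closure/post-closure financial assurance $450,000 ≥ $375,000 → met
4. route audit 692 days ago vs limit 730 → met
5. condition 'transports medical waste' holds; certified spill responders 5 ≥ 3 → met
6. condition 'operates a transfer station' does not hold → requirement n/a → met
7. vehicle leak inspection 111 days ago vs limit 120 → met
8. condition 'accepts hazardous waste' does not hold → requirement n/a → met
9. spill-response drill 113 days ago vs limit 90 → not met
10. vehicles overdue for inspection 3 ≤ 3 → met
Not met: 9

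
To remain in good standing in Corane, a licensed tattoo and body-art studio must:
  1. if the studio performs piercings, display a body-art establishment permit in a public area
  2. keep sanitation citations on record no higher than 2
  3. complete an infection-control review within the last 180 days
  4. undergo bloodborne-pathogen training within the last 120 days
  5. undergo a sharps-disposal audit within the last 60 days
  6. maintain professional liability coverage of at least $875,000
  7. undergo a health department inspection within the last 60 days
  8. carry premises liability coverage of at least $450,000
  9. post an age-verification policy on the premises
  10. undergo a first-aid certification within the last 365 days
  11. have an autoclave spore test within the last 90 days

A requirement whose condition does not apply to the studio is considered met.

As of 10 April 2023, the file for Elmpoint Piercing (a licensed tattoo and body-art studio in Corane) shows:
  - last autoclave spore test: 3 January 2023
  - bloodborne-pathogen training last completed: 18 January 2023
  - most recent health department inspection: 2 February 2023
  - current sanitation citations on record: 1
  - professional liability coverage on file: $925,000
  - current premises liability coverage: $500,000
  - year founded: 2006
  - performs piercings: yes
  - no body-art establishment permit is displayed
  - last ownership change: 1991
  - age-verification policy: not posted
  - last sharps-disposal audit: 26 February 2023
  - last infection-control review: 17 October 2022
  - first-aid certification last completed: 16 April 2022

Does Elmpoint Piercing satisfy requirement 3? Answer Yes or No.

Yes

3. infection-control review 175 days ago vs limit 180 → met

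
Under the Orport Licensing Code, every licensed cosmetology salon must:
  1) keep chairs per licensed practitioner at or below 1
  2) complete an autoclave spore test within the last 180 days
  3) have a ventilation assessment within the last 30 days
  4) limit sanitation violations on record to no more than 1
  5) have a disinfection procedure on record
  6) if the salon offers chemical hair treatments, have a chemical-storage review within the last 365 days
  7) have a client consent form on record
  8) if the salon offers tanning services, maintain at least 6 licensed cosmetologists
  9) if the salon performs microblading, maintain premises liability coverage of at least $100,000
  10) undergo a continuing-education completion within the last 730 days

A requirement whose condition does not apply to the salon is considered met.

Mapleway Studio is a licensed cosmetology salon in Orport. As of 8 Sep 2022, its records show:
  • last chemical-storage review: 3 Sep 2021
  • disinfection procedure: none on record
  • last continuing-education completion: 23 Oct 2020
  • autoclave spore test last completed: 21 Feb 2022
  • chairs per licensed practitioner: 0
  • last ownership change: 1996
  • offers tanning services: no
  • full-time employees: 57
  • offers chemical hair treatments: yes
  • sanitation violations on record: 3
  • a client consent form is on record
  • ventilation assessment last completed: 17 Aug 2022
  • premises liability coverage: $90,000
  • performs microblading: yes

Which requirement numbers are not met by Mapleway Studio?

1. chairs per licensed practitioner 0 ≤ 1 → met
2. autoclave spore test 199 days ago vs limit 180 → not met
3. ventilation assessment 22 days ago vs limit 30 → met
4. sanitation violations on record 3 > 1 → not met
5. disinfection procedure absent → not met
6. condition 'offers chemical hair treatments' holds; chemical-storage review 370 days ago vs limit 365 → not met
7. client consent form present → met
8. condition 'offers tanning services' does not hold → requirement n/a → met
9. condition 'performs microblading' holds; premises liability coverage $90,000 < $100,000 → not met
10. continuing-education completion 685 days ago vs limit 730 → met
Not met: 2, 4, 5, 6, 9

2, 4, 5, 6, 9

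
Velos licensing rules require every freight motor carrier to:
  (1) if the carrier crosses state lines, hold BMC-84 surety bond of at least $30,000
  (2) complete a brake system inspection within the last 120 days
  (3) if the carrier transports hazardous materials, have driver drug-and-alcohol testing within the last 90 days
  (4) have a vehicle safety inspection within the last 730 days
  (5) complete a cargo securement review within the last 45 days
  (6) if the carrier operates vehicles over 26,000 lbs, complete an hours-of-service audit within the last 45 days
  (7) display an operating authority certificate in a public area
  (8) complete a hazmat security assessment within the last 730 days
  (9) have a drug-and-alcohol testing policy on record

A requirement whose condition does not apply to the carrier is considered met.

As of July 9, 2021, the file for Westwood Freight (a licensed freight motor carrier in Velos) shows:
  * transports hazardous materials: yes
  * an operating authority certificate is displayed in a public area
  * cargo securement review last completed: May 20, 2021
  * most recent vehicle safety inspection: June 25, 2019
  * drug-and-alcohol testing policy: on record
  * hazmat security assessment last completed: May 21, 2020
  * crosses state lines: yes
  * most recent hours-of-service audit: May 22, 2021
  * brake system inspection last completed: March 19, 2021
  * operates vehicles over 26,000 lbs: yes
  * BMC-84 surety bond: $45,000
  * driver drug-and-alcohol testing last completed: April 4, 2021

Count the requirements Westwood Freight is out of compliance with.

4

1. condition 'crosses state lines' holds; BMC-84 surety bond $45,000 ≥ $30,000 → met
2. brake system inspection 112 days ago vs limit 120 → met
3. condition 'transports hazardous materials' holds; driver drug-and-alcohol testing 96 days ago vs limit 90 → not met
4. vehicle safety inspection 745 days ago vs limit 730 → not met
5. cargo securement review 50 days ago vs limit 45 → not met
6. condition 'operates vehicles over 26,000 lbs' holds; hours-of-service audit 48 days ago vs limit 45 → not met
7. operating authority certificate present → met
8. hazmat security assessment 414 days ago vs limit 730 → met
9. drug-and-alcohol testing policy present → met
Not met: 4 of 9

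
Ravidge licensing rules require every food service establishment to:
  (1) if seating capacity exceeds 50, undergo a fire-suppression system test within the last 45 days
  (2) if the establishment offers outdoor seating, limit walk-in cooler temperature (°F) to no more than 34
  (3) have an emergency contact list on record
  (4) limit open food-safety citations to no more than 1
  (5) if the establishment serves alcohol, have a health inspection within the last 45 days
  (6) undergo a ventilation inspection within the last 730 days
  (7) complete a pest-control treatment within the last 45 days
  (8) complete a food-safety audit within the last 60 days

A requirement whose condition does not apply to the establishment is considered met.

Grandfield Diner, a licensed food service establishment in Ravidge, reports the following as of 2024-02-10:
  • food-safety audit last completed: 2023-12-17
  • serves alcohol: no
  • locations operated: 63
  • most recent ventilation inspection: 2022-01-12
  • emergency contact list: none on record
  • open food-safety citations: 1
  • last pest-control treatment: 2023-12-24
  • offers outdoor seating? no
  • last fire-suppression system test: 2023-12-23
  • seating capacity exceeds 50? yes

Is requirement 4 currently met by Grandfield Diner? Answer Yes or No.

4. open food-safety citations 1 ≤ 1 → met

Yes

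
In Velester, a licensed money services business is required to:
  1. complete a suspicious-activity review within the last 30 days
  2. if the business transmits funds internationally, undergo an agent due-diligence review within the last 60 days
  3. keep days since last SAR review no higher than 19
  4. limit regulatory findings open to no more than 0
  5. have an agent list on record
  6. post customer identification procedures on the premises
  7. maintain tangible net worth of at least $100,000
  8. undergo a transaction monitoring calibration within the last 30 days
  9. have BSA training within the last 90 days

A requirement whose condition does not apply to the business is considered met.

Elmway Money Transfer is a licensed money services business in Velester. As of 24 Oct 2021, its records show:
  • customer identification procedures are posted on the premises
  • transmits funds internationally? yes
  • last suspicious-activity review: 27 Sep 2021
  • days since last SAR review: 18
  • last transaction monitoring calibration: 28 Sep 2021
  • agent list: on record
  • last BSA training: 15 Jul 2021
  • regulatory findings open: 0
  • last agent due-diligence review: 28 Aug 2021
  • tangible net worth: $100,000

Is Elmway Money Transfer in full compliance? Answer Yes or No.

No

1. suspicious-activity review 27 days ago vs limit 30 → met
2. condition 'transmits funds internationally' holds; agent due-diligence review 57 days ago vs limit 60 → met
3. days since last SAR review 18 ≤ 19 → met
4. regulatory findings open 0 ≤ 0 → met
5. agent list present → met
6. customer identification procedures present → met
7. tangible net worth $100,000 ≥ $100,000 → met
8. transaction monitoring calibration 26 days ago vs limit 30 → met
9. BSA training 101 days ago vs limit 90 → not met
Not met: 9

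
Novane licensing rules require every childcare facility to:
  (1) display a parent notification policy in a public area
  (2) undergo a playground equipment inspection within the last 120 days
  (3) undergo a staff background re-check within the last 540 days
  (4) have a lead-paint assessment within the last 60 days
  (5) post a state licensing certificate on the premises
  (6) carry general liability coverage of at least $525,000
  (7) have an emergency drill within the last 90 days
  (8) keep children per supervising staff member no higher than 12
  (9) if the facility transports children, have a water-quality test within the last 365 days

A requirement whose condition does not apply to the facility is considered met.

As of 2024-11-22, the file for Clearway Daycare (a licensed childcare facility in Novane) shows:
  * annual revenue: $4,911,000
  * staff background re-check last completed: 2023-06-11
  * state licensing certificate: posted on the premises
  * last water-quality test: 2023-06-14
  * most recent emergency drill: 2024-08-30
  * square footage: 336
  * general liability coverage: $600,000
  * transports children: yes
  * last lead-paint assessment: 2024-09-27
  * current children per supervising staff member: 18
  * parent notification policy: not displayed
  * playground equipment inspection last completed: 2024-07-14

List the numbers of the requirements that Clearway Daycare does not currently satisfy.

1. parent notification policy absent → not met
2. playground equipment inspection 131 days ago vs limit 120 → not met
3. staff background re-check 530 days ago vs limit 540 → met
4. lead-paint assessment 56 days ago vs limit 60 → met
5. state licensing certificate present → met
6. general liability coverage $600,000 ≥ $525,000 → met
7. emergency drill 84 days ago vs limit 90 → met
8. children per supervising staff member 18 > 12 → not met
9. condition 'transports children' holds; water-quality test 527 days ago vs limit 365 → not met
Not met: 1, 2, 8, 9

1, 2, 8, 9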